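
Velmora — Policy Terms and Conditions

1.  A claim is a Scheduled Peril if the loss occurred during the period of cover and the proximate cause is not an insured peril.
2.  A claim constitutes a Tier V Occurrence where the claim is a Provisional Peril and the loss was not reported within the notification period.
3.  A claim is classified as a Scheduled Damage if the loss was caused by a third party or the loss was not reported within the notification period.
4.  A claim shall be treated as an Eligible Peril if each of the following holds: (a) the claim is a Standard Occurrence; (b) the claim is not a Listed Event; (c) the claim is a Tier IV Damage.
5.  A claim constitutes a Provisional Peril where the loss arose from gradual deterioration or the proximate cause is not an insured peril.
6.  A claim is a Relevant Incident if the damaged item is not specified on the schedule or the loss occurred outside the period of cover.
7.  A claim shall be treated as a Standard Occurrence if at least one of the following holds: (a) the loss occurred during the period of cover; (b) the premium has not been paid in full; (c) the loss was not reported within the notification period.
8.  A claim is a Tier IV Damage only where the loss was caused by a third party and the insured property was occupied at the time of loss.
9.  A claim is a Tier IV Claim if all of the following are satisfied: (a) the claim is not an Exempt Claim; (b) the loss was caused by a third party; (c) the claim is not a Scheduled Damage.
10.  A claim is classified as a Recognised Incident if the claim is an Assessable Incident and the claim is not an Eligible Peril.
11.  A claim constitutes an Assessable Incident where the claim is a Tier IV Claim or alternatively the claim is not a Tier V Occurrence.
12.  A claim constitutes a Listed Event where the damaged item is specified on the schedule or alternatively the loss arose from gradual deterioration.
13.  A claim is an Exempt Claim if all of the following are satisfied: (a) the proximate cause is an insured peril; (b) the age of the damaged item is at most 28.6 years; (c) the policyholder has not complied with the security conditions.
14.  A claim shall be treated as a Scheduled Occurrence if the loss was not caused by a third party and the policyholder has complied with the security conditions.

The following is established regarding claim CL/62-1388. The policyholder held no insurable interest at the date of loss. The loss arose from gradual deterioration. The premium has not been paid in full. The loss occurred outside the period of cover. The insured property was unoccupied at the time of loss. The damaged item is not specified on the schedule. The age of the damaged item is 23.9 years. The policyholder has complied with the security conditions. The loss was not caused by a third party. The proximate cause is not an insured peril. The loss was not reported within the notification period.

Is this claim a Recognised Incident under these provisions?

No

paragraph 13 — Exempt Claim: [the proximate cause is an insured peril? no] AND [age of the damaged item: 23.9 years ≤ 28.6 years? yes] AND [the policyholder has not complied with the security conditions? no] → not satisfied.
paragraph 3 — Scheduled Damage: [the loss was caused by a third party? no] OR [the loss was not reported within the notification period? yes] → satisfied.
paragraph 9 — Tier IV Claim: [not an Exempt Claim (paragraph 13)? yes] AND [the loss was caused by a third party? no] AND [not a Scheduled Damage (paragraph 3)? no] → not satisfied.
paragraph 5 — Provisional Peril: [the loss arose from gradual deterioration? yes] OR [the proximate cause is not an insured peril? yes] → satisfied.
paragraph 2 — Tier V Occurrence: [Provisional Peril (paragraph 5)? yes] AND [the loss was not reported within the notification period? yes] → satisfied.
paragraph 11 — Assessable Incident: [Tier IV Claim (paragraph 9)? no] OR [not a Tier V Occurrence (paragraph 2)? no] → not satisfied.
paragraph 7 — Standard Occurrence: [the loss occurred during the period of cover? no] OR [the premium has not been paid in full? yes] OR [the loss was not reported within the notification period? yes] → satisfied.
paragraph 12 — Listed Event: [the damaged item is specified on the schedule? no] OR [the loss arose from gradual deterioration? yes] → satisfied.
paragraph 8 — Tier IV Damage: [the loss was caused by a third party? no] AND [the insured property was occupied at the time of loss? no] → not satisfied.
paragraph 4 — Eligible Peril: [Standard Occurrence (paragraph 7)? yes] AND [not a Listed Event (paragraph 12)? no] AND [Tier IV Damage (paragraph 8)? no] → not satisfied.
paragraph 10 — Recognised Incident: [Assessable Incident (paragraph 11)? no] AND [not an Eligible Peril (paragraph 4)? yes] → not satisfied.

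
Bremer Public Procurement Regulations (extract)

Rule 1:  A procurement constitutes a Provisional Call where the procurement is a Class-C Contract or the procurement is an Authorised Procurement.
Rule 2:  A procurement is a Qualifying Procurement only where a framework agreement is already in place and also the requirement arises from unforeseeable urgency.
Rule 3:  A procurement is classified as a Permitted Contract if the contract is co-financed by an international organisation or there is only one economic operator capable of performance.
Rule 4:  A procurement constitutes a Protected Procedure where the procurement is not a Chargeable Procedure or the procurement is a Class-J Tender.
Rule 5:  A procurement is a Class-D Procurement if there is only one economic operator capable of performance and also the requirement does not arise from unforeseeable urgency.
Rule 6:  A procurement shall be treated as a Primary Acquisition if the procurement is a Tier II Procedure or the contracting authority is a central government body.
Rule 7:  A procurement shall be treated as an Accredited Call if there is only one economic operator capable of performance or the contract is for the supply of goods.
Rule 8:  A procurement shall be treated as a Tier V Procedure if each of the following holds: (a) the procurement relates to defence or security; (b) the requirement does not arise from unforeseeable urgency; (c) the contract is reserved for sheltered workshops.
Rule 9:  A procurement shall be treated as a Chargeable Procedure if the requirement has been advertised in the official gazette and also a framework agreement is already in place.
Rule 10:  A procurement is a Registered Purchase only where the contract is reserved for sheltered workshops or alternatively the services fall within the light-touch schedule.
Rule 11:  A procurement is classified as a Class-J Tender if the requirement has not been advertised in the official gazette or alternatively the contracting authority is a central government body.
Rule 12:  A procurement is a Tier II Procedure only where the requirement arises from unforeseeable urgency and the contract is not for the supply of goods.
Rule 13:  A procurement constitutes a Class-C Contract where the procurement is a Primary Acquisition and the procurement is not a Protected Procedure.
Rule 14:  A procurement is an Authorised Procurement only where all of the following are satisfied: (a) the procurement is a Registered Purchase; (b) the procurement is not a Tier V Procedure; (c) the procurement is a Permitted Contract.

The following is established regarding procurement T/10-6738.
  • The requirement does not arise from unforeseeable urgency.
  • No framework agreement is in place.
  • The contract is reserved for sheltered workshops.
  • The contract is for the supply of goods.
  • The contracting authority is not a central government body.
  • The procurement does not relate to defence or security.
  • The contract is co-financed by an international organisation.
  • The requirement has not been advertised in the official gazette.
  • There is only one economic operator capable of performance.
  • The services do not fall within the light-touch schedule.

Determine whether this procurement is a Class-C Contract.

No

Under rule 12: the requirement arises from unforeseeable urgency? no; and the contract is not for the supply of goods? no. So the procurement is not a Tier II Procedure.
Under rule 6: Tier II Procedure (rule 12)? no; or the contracting authority is a central government body? no. So the procurement is not a Primary Acquisition.
Under rule 9: the requirement has been advertised in the official gazette? no; and a framework agreement is already in place? no. So the procurement is not a Chargeable Procedure.
Under rule 11: the requirement has not been advertised in the official gazette? yes; or the contracting authority is a central government body? no. So the procurement is a Class-J Tender.
Under rule 4: not a Chargeable Procedure (rule 9)? yes; or Class-J Tender (rule 11)? yes. So the procurement is a Protected Procedure.
Under rule 13: Primary Acquisition (rule 6)? no; and not a Protected Procedure (rule 4)? no. So the procurement is not a Class-C Contract.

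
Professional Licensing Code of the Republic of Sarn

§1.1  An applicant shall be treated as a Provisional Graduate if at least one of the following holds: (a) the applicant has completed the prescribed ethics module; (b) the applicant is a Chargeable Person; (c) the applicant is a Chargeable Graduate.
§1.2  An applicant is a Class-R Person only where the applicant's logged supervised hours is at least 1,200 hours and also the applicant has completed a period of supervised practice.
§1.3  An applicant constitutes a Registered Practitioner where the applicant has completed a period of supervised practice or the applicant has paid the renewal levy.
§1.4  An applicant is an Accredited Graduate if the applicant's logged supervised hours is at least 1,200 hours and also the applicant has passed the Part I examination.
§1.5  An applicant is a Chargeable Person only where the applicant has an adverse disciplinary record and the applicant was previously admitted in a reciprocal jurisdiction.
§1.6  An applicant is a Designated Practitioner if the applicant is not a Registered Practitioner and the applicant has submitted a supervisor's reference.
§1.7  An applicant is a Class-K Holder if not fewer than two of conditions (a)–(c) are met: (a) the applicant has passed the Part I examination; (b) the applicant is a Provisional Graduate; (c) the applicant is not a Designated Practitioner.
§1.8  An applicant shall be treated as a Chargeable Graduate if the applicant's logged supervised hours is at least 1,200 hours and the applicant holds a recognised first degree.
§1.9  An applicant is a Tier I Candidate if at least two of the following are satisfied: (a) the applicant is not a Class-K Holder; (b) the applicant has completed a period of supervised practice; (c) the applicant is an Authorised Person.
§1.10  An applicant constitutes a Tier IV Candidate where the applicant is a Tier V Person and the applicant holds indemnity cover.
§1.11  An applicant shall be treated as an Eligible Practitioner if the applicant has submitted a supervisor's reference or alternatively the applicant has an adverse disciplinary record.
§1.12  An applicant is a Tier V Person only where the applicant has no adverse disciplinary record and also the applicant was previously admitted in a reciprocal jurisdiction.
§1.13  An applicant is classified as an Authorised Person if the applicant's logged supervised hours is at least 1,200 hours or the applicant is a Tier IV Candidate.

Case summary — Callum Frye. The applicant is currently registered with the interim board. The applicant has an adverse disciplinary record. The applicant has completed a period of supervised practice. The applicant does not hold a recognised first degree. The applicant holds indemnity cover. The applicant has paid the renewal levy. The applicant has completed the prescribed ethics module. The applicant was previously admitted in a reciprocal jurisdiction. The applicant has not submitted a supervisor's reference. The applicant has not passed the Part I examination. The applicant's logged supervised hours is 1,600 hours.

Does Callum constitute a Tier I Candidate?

Yes

§1.5 — Chargeable Person: [the applicant has an adverse disciplinary record? yes] AND [the applicant was previously admitted in a reciprocal jurisdiction? yes] → satisfied.
§1.8 — Chargeable Graduate: [applicant's logged supervised hours: 1,600 hours ≥ 1,200 hours? yes] AND [the applicant holds a recognised first degree? no] → not satisfied.
§1.1 — Provisional Graduate: [the applicant has completed the prescribed ethics module? yes] OR [Chargeable Person (§1.5)? yes] OR [Chargeable Graduate (§1.8)? no] → satisfied.
§1.3 — Registered Practitioner: [the applicant has completed a period of supervised practice? yes] OR [the applicant has paid the renewal levy? yes] → satisfied.
§1.6 — Designated Practitioner: [not a Registered Practitioner (§1.3)? no] AND [the applicant has submitted a supervisor's reference? no] → not satisfied.
§1.7 — Class-K Holder: the applicant has passed the Part I examination? no; Provisional Graduate (§1.1)? yes; not a Designated Practitioner (§1.6)? yes — 2 of 3 hold (need ≥2) → satisfied.
§1.12 — Tier V Person: [the applicant has no adverse disciplinary record? no] AND [the applicant was previously admitted in a reciprocal jurisdiction? yes] → not satisfied.
§1.10 — Tier IV Candidate: [Tier V Person (§1.12)? no] AND [the applicant holds indemnity cover? yes] → not satisfied.
§1.13 — Authorised Person: [applicant's logged supervised hours: 1,600 hours ≥ 1,200 hours? yes] OR [Tier IV Candidate (§1.10)? no] → satisfied.
§1.9 — Tier I Candidate: not a Class-K Holder (§1.7)? no; the applicant has completed a period of supervised practice? yes; Authorised Person (§1.13)? yes — 2 of 3 hold (need ≥2) → satisfied.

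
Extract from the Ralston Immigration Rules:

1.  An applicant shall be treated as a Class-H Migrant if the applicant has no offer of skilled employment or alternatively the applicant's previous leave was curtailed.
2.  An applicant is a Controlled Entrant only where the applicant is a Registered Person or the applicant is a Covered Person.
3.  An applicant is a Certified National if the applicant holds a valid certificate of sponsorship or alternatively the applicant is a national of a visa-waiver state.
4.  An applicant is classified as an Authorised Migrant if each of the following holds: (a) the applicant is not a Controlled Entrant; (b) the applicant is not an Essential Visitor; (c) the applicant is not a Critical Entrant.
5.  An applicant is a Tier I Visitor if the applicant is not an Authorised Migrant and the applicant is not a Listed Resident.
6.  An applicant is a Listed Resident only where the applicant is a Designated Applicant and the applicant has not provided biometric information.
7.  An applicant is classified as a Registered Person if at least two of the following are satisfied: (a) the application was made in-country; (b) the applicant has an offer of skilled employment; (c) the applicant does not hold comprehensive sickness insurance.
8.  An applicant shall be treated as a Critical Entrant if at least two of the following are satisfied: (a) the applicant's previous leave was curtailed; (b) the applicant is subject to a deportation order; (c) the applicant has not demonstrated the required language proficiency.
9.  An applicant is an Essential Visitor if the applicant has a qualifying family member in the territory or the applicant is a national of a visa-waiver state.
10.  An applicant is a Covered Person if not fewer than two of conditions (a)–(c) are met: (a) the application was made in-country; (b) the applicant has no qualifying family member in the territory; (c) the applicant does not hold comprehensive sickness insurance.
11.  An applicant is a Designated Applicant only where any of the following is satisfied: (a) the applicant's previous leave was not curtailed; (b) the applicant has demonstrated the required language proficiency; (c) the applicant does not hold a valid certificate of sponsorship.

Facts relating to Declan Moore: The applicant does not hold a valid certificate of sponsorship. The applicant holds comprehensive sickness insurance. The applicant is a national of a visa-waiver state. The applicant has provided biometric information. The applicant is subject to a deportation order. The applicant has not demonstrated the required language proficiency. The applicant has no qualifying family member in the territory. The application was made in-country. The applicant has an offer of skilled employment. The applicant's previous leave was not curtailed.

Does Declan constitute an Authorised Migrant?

No

paragraph 7 — Registered Person: the application was made in-country? yes; the applicant has an offer of skilled employment? yes; the applicant does not hold comprehensive sickness insurance? no — 2 of 3 hold (need ≥2) → satisfied.
paragraph 10 — Covered Person: the application was made in-country? yes; the applicant has no qualifying family member in the territory? yes; the applicant does not hold comprehensive sickness insurance? no — 2 of 3 hold (need ≥2) → satisfied.
paragraph 2 — Controlled Entrant: [Registered Person (paragraph 7)? yes] OR [Covered Person (paragraph 10)? yes] → satisfied.
paragraph 9 — Essential Visitor: [the applicant has a qualifying family member in the territory? no] OR [the applicant is a national of a visa-waiver state? yes] → satisfied.
paragraph 8 — Critical Entrant: the applicant's previous leave was curtailed? no; the applicant is subject to a deportation order? yes; the applicant has not demonstrated the required language proficiency? yes — 2 of 3 hold (need ≥2) → satisfied.
paragraph 4 — Authorised Migrant: [not a Controlled Entrant (paragraph 2)? no] AND [not an Essential Visitor (paragraph 9)? no] AND [not a Critical Entrant (paragraph 8)? no] → not satisfied.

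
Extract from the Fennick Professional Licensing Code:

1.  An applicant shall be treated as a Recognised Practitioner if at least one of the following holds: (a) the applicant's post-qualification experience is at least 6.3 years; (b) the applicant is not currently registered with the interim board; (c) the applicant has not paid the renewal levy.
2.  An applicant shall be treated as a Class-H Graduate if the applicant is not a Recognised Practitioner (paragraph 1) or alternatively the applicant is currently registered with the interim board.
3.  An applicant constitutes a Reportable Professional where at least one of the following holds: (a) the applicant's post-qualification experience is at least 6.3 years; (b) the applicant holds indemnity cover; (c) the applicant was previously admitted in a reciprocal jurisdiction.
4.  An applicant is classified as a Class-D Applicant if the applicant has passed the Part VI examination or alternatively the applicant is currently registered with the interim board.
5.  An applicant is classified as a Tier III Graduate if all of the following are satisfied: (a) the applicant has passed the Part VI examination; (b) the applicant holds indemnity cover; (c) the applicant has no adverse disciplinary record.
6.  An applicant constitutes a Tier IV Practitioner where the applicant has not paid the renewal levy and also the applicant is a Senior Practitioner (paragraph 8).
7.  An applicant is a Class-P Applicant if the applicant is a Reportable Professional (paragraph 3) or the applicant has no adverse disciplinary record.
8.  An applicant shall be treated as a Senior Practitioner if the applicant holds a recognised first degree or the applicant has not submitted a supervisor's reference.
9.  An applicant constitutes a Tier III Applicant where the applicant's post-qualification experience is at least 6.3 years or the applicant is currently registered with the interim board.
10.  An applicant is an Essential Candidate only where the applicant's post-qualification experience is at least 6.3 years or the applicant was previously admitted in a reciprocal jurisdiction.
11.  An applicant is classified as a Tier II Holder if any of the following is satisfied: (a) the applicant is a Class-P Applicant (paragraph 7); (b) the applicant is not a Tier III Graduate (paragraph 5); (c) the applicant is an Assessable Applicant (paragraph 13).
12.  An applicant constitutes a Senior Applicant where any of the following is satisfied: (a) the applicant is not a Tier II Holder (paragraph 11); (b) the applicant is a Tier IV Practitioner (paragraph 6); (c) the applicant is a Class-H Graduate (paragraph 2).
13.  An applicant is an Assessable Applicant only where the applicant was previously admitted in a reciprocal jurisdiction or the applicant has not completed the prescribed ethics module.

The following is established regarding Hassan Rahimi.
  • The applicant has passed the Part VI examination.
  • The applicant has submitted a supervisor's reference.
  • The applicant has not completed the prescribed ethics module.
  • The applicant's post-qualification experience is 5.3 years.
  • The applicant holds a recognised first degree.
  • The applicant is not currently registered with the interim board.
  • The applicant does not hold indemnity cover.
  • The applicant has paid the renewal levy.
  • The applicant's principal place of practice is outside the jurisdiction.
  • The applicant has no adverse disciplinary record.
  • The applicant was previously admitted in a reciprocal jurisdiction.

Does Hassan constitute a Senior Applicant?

No

paragraph 3 — Reportable Professional: [applicant's post-qualification experience: 5.3 years ≥ 6.3 years? no] OR [the applicant holds indemnity cover? no] OR [the applicant was previously admitted in a reciprocal jurisdiction? yes] → satisfied.
paragraph 7 — Class-P Applicant: [Reportable Professional (paragraph 3)? yes] OR [the applicant has no adverse disciplinary record? yes] → satisfied.
paragraph 5 — Tier III Graduate: [the applicant has passed the Part VI examination? yes] AND [the applicant holds indemnity cover? no] AND [the applicant has no adverse disciplinary record? yes] → not satisfied.
paragraph 13 — Assessable Applicant: [the applicant was previously admitted in a reciprocal jurisdiction? yes] OR [the applicant has not completed the prescribed ethics module? yes] → satisfied.
paragraph 11 — Tier II Holder: [Class-P Applicant (paragraph 7)? yes] OR [not a Tier III Graduate (paragraph 5)? yes] OR [Assessable Applicant (paragraph 13)? yes] → satisfied.
paragraph 8 — Senior Practitioner: [the applicant holds a recognised first degree? yes] OR [the applicant has not submitted a supervisor's reference? no] → satisfied.
paragraph 6 — Tier IV Practitioner: [the applicant has not paid the renewal levy? no] AND [Senior Practitioner (paragraph 8)? yes] → not satisfied.
paragraph 1 — Recognised Practitioner: [applicant's post-qualification experience: 5.3 years ≥ 6.3 years? no] OR [the applicant is not currently registered with the interim board? yes] OR [the applicant has not paid the renewal levy? no] → satisfied.
paragraph 2 — Class-H Graduate: [not a Recognised Practitioner (paragraph 1)? no] OR [the applicant is currently registered with the interim board? no] → not satisfied.
paragraph 12 — Senior Applicant: [not a Tier II Holder (paragraph 11)? no] OR [Tier IV Practitioner (paragraph 6)? no] OR [Class-H Graduate (paragraph 2)? no] → not satisfied.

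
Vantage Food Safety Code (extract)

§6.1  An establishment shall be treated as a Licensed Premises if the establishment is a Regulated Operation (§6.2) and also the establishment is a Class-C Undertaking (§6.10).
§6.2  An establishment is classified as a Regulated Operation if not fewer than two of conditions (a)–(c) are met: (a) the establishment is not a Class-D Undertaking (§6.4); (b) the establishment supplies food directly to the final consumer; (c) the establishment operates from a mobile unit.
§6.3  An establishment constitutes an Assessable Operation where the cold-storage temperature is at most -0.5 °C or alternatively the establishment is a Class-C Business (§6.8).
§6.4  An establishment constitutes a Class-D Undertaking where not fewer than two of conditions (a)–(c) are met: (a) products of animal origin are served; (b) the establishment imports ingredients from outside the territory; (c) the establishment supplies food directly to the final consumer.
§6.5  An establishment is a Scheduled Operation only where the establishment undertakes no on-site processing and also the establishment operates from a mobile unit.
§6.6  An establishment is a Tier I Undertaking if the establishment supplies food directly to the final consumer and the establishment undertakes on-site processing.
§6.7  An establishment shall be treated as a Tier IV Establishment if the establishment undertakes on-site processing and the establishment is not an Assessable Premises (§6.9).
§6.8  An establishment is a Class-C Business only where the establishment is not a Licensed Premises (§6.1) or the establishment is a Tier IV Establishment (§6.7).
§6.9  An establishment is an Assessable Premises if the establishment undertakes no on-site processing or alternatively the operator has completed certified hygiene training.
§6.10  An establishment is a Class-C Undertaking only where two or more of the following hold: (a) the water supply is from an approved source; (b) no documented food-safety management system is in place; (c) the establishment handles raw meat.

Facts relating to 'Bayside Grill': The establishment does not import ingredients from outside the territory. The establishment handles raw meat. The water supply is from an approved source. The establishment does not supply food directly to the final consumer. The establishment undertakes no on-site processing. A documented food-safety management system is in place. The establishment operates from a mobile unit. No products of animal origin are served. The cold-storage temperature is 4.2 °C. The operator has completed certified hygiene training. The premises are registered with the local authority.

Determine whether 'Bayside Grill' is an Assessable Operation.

Under §6.4: products of animal origin are served? no; the establishment imports ingredients from outside the territory? no; the establishment supplies food directly to the final consumer? no — 0 of 3 hold (need ≥2) → not satisfied.
Under §6.2: not a Class-D Undertaking (§6.4)? yes; the establishment supplies food directly to the final consumer? no; the establishment operates from a mobile unit? yes — 2 of 3 hold (need ≥2) → satisfied.
Under §6.10: the water supply is from an approved source? yes; no documented food-safety management system is in place? no; the establishment handles raw meat? yes — 2 of 3 hold (need ≥2) → satisfied.
Under §6.1: Regulated Operation (§6.2)? yes; and Class-C Undertaking (§6.10)? yes. So the establishment is a Licensed Premises.
Under §6.9: the establishment undertakes no on-site processing? yes; or the operator has completed certified hygiene training? yes. So the establishment is an Assessable Premises.
Under §6.7: the establishment undertakes on-site processing? no; and not an Assessable Premises (§6.9)? no. So the establishment is not a Tier IV Establishment.
Under §6.8: not a Licensed Premises (§6.1)? no; or Tier IV Establishment (§6.7)? no. So the establishment is not a Class-C Business.
Under §6.3: cold-storage temperature: 4.2 °C ≤ -0.5 °C? no; or Class-C Business (§6.8)? no. So the establishment is not an Assessable Operation.

No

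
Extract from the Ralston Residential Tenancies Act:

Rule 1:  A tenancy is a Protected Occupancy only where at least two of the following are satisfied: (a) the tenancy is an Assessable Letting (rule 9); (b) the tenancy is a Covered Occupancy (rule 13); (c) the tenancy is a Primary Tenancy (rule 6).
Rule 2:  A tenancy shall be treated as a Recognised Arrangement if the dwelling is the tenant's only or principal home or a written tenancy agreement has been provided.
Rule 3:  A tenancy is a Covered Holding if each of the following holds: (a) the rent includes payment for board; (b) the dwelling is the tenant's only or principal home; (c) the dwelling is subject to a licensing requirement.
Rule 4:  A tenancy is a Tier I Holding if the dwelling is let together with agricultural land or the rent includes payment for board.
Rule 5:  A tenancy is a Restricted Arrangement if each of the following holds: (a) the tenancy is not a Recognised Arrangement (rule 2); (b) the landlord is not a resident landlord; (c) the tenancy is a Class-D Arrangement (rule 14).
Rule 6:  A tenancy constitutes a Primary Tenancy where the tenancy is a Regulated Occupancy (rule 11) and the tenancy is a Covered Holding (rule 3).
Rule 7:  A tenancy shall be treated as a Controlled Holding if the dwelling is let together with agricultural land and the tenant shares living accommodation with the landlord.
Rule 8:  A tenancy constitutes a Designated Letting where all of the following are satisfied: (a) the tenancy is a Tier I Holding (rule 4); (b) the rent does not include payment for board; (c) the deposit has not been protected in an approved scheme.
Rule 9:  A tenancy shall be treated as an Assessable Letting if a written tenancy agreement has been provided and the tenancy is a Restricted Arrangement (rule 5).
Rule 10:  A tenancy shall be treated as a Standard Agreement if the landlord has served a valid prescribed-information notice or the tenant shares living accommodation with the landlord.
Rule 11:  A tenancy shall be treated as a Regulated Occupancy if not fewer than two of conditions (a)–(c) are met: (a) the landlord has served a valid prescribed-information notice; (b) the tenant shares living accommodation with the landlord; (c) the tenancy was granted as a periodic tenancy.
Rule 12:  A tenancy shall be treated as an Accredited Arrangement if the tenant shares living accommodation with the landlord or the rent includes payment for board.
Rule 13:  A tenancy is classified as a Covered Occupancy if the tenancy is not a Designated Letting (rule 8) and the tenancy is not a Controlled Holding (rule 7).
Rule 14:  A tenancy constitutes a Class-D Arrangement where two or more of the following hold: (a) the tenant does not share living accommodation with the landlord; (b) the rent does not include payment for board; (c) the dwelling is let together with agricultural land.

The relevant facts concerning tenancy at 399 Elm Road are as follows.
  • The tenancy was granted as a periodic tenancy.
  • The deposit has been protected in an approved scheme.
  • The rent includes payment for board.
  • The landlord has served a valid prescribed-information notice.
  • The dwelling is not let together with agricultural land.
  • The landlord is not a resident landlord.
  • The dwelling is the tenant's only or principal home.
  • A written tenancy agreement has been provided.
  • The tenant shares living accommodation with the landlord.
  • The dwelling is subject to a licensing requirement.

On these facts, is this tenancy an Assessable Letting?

rule 2 — Recognised Arrangement: [the dwelling is the tenant's only or principal home? yes] OR [a written tenancy agreement has been provided? yes] → satisfied.
rule 14 — Class-D Arrangement: the tenant does not share living accommodation with the landlord? no; the rent does not include payment for board? no; the dwelling is let together with agricultural land? no — 0 of 3 hold (need ≥2) → not satisfied.
rule 5 — Restricted Arrangement: [not a Recognised Arrangement (rule 2)? no] AND [the landlord is not a resident landlord? yes] AND [Class-D Arrangement (rule 14)? no] → not satisfied.
rule 9 — Assessable Letting: [a written tenancy agreement has been provided? yes] AND [Restricted Arrangement (rule 5)? no] → not satisfied.

No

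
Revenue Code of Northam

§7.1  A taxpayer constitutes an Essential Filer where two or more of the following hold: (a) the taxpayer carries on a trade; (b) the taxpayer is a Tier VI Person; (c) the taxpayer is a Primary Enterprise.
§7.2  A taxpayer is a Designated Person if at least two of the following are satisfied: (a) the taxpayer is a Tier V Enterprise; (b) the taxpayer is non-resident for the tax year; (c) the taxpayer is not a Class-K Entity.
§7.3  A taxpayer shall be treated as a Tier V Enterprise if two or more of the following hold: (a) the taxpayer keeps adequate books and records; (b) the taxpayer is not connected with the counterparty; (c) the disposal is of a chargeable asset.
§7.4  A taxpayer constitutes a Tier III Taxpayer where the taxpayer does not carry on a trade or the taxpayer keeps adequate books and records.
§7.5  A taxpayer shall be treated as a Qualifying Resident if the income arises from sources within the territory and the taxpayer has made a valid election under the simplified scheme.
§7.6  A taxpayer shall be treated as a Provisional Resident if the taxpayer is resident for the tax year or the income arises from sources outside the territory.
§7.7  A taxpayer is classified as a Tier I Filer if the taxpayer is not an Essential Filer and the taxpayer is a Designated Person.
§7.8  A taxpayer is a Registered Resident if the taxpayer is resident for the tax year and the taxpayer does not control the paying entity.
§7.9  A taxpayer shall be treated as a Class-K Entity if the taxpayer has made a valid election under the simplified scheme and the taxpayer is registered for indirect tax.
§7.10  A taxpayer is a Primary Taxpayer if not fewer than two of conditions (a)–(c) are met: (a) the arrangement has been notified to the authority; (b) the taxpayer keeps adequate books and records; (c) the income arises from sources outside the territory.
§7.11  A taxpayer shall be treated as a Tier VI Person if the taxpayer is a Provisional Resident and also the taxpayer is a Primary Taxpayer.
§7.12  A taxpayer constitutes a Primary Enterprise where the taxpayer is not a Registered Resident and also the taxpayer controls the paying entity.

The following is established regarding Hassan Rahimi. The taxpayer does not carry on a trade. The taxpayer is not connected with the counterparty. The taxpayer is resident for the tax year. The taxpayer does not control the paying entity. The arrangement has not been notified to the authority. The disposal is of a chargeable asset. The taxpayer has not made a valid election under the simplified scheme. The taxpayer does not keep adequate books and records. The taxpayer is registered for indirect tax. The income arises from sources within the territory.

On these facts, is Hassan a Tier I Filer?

§7.6 — Provisional Resident: [the taxpayer is resident for the tax year? yes] OR [the income arises from sources outside the territory? no] → satisfied.
§7.10 — Primary Taxpayer: the arrangement has been notified to the authority? no; the taxpayer keeps adequate books and records? no; the income arises from sources outside the territory? no — 0 of 3 hold (need ≥2) → not satisfied.
§7.11 — Tier VI Person: [Provisional Resident (§7.6)? yes] AND [Primary Taxpayer (§7.10)? no] → not satisfied.
§7.8 — Registered Resident: [the taxpayer is resident for the tax year? yes] AND [the taxpayer does not control the paying entity? yes] → satisfied.
§7.12 — Primary Enterprise: [not a Registered Resident (§7.8)? no] AND [the taxpayer controls the paying entity? no] → not satisfied.
§7.1 — Essential Filer: the taxpayer carries on a trade? no; Tier VI Person (§7.11)? no; Primary Enterprise (§7.12)? no — 0 of 3 hold (need ≥2) → not satisfied.
§7.3 — Tier V Enterprise: the taxpayer keeps adequate books and records? no; the taxpayer is not connected with the counterparty? yes; the disposal is of a chargeable asset? yes — 2 of 3 hold (need ≥2) → satisfied.
§7.9 — Class-K Entity: [the taxpayer has made a valid election under the simplified scheme? no] AND [the taxpayer is registered for indirect tax? yes] → not satisfied.
§7.2 — Designated Person: Tier V Enterprise (§7.3)? yes; the taxpayer is non-resident for the tax year? no; not a Class-K Entity (§7.9)? yes — 2 of 3 hold (need ≥2) → satisfied.
§7.7 — Tier I Filer: [not an Essential Filer (§7.1)? yes] AND [Designated Person (§7.2)? yes] → satisfied.

Yes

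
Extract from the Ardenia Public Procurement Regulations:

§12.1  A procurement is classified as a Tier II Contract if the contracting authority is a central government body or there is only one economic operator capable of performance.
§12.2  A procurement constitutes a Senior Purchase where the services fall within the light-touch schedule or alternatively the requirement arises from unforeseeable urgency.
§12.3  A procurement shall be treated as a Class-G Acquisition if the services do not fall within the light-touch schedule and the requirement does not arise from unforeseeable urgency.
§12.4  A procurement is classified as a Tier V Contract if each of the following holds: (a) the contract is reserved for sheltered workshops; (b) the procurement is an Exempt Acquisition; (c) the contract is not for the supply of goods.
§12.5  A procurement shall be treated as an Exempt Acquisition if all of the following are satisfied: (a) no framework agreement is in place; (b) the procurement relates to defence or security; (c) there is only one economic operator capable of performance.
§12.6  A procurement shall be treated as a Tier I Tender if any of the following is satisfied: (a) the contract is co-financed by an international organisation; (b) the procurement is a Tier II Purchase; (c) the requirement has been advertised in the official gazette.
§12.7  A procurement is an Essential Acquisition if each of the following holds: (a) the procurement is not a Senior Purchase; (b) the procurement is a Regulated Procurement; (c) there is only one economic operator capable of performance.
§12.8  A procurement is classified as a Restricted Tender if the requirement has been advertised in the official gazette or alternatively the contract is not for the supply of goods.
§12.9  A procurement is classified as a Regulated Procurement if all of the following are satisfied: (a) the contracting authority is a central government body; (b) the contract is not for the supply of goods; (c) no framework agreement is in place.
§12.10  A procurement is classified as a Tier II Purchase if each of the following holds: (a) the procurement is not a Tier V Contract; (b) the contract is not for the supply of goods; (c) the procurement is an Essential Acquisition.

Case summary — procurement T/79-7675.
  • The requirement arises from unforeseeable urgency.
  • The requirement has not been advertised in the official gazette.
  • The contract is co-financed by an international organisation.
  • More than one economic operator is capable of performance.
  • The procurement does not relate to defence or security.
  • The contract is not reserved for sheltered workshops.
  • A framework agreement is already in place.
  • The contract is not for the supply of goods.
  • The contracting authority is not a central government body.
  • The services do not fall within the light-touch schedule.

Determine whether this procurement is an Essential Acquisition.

§12.2 — Senior Purchase: [the services fall within the light-touch schedule? no] OR [the requirement arises from unforeseeable urgency? yes] → satisfied.
§12.9 — Regulated Procurement: [the contracting authority is a central government body? no] AND [the contract is not for the supply of goods? yes] AND [no framework agreement is in place? no] → not satisfied.
§12.7 — Essential Acquisition: [not a Senior Purchase (§12.2)? no] AND [Regulated Procurement (§12.9)? no] AND [there is only one economic operator capable of performance? no] → not satisfied.

No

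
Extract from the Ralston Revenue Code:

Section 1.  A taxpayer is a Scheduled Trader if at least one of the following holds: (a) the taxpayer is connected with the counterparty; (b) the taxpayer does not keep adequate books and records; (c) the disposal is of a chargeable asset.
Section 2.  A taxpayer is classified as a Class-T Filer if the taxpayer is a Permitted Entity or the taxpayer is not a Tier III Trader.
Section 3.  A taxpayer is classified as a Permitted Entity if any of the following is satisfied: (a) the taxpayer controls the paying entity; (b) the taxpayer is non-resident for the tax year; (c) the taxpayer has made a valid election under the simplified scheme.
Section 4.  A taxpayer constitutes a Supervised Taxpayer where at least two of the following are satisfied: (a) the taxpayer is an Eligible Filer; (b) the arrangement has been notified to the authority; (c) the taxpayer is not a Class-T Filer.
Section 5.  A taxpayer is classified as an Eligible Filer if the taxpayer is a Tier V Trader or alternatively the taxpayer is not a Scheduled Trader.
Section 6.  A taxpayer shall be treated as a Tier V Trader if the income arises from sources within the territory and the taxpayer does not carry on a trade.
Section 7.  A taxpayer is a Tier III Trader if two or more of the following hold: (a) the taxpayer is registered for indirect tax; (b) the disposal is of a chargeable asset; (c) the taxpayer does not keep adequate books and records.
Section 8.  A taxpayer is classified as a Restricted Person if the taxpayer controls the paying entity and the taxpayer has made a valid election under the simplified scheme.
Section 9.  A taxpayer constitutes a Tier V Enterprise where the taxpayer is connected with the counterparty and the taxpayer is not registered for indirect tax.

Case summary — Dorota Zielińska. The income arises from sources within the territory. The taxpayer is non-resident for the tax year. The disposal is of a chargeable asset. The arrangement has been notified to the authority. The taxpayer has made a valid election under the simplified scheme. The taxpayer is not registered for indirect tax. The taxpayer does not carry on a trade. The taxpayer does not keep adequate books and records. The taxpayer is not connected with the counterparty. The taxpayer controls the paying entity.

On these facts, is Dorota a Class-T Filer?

section 3 — Permitted Entity: [the taxpayer controls the paying entity? yes] OR [the taxpayer is non-resident for the tax year? yes] OR [the taxpayer has made a valid election under the simplified scheme? yes] → satisfied.
section 7 — Tier III Trader: the taxpayer is registered for indirect tax? no; the disposal is of a chargeable asset? yes; the taxpayer does not keep adequate books and records? yes — 2 of 3 hold (need ≥2) → satisfied.
section 2 — Class-T Filer: [Permitted Entity (section 3)? yes] OR [not a Tier III Trader (section 7)? no] → satisfied.

Yes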